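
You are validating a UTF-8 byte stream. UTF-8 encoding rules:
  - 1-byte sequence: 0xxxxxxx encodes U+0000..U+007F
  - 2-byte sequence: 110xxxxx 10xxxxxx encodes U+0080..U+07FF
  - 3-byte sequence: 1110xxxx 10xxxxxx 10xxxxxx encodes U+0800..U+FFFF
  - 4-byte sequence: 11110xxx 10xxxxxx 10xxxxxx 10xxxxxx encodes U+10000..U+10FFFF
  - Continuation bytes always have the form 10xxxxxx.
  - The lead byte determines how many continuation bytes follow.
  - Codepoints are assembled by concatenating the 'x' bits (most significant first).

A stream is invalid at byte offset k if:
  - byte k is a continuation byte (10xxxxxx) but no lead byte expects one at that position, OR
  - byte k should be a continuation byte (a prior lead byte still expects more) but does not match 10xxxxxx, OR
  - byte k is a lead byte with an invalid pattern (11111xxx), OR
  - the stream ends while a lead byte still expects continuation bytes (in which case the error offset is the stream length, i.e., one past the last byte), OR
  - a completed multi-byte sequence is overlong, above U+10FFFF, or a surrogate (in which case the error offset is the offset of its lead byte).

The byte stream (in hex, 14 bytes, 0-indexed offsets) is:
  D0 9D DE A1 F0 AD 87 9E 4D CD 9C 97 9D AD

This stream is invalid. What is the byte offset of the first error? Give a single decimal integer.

Answer: 11

Derivation:
Byte[0]=D0: 2-byte lead, need 1 cont bytes. acc=0x10
Byte[1]=9D: continuation. acc=(acc<<6)|0x1D=0x41D
Completed: cp=U+041D (starts at byte 0)
Byte[2]=DE: 2-byte lead, need 1 cont bytes. acc=0x1E
Byte[3]=A1: continuation. acc=(acc<<6)|0x21=0x7A1
Completed: cp=U+07A1 (starts at byte 2)
Byte[4]=F0: 4-byte lead, need 3 cont bytes. acc=0x0
Byte[5]=AD: continuation. acc=(acc<<6)|0x2D=0x2D
Byte[6]=87: continuation. acc=(acc<<6)|0x07=0xB47
Byte[7]=9E: continuation. acc=(acc<<6)|0x1E=0x2D1DE
Completed: cp=U+2D1DE (starts at byte 4)
Byte[8]=4D: 1-byte ASCII. cp=U+004D
Byte[9]=CD: 2-byte lead, need 1 cont bytes. acc=0xD
Byte[10]=9C: continuation. acc=(acc<<6)|0x1C=0x35C
Completed: cp=U+035C (starts at byte 9)
Byte[11]=97: INVALID lead byte (not 0xxx/110x/1110/11110)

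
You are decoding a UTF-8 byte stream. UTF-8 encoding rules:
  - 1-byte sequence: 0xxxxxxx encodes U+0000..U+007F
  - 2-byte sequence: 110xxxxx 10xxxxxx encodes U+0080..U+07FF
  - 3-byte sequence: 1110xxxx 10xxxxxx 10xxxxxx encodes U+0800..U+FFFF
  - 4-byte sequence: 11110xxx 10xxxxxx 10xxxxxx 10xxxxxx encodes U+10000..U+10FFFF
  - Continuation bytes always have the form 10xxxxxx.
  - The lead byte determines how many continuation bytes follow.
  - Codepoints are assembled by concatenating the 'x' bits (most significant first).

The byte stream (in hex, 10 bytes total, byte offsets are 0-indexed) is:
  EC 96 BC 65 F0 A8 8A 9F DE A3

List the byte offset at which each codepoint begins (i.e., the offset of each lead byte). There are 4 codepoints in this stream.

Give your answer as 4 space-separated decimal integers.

Byte[0]=EC: 3-byte lead, need 2 cont bytes. acc=0xC
Byte[1]=96: continuation. acc=(acc<<6)|0x16=0x316
Byte[2]=BC: continuation. acc=(acc<<6)|0x3C=0xC5BC
Completed: cp=U+C5BC (starts at byte 0)
Byte[3]=65: 1-byte ASCII. cp=U+0065
Byte[4]=F0: 4-byte lead, need 3 cont bytes. acc=0x0
Byte[5]=A8: continuation. acc=(acc<<6)|0x28=0x28
Byte[6]=8A: continuation. acc=(acc<<6)|0x0A=0xA0A
Byte[7]=9F: continuation. acc=(acc<<6)|0x1F=0x2829F
Completed: cp=U+2829F (starts at byte 4)
Byte[8]=DE: 2-byte lead, need 1 cont bytes. acc=0x1E
Byte[9]=A3: continuation. acc=(acc<<6)|0x23=0x7A3
Completed: cp=U+07A3 (starts at byte 8)

Answer: 0 3 4 8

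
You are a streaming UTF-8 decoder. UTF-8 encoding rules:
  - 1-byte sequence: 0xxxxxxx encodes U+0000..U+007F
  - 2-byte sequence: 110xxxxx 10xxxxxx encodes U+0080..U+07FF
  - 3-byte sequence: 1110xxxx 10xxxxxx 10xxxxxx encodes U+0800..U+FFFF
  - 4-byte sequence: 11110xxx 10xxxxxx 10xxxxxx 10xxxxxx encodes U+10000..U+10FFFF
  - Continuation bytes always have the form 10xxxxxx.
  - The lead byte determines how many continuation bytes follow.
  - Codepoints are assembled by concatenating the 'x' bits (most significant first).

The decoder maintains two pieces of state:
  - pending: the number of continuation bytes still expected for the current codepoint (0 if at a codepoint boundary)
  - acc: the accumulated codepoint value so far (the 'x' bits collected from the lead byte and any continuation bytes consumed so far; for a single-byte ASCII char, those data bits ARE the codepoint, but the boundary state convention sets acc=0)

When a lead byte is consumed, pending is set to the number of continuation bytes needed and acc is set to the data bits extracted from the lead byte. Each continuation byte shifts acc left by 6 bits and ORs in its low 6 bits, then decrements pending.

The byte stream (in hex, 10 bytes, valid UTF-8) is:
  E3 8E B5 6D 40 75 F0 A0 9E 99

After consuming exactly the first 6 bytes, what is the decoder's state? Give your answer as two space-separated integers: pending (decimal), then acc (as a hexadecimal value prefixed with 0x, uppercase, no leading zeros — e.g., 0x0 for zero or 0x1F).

Byte[0]=E3: 3-byte lead. pending=2, acc=0x3
Byte[1]=8E: continuation. acc=(acc<<6)|0x0E=0xCE, pending=1
Byte[2]=B5: continuation. acc=(acc<<6)|0x35=0x33B5, pending=0
Byte[3]=6D: 1-byte. pending=0, acc=0x0
Byte[4]=40: 1-byte. pending=0, acc=0x0
Byte[5]=75: 1-byte. pending=0, acc=0x0

Answer: 0 0x0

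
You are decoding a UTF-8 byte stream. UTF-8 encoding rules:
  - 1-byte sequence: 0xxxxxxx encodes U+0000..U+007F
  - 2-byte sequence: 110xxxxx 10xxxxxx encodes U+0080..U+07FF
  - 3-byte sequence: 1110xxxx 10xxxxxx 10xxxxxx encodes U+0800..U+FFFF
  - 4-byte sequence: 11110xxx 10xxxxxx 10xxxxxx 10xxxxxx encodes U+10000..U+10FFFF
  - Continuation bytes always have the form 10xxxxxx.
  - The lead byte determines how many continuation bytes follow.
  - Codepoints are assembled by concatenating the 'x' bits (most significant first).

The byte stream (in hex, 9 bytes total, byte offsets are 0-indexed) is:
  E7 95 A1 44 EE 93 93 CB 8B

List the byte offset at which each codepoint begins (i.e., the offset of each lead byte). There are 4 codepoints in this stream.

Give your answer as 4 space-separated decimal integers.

Answer: 0 3 4 7

Derivation:
Byte[0]=E7: 3-byte lead, need 2 cont bytes. acc=0x7
Byte[1]=95: continuation. acc=(acc<<6)|0x15=0x1D5
Byte[2]=A1: continuation. acc=(acc<<6)|0x21=0x7561
Completed: cp=U+7561 (starts at byte 0)
Byte[3]=44: 1-byte ASCII. cp=U+0044
Byte[4]=EE: 3-byte lead, need 2 cont bytes. acc=0xE
Byte[5]=93: continuation. acc=(acc<<6)|0x13=0x393
Byte[6]=93: continuation. acc=(acc<<6)|0x13=0xE4D3
Completed: cp=U+E4D3 (starts at byte 4)
Byte[7]=CB: 2-byte lead, need 1 cont bytes. acc=0xB
Byte[8]=8B: continuation. acc=(acc<<6)|0x0B=0x2CB
Completed: cp=U+02CB (starts at byte 7)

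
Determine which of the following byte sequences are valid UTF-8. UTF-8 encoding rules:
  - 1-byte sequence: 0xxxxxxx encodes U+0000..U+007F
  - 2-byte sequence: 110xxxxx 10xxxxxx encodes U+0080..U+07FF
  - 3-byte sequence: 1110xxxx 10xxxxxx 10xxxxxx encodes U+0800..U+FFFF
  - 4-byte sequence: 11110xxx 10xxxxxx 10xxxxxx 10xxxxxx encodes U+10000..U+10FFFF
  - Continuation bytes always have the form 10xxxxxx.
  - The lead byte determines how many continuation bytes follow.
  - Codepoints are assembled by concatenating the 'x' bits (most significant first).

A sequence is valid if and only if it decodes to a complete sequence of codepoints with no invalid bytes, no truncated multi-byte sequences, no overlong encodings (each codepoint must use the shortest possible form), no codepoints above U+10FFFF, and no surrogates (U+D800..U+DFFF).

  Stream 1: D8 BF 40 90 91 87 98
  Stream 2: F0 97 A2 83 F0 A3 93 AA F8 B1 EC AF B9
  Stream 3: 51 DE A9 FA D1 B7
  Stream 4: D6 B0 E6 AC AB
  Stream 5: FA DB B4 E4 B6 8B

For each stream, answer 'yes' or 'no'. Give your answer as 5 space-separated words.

Stream 1: error at byte offset 3. INVALID
Stream 2: error at byte offset 8. INVALID
Stream 3: error at byte offset 3. INVALID
Stream 4: decodes cleanly. VALID
Stream 5: error at byte offset 0. INVALID

Answer: no no no yes no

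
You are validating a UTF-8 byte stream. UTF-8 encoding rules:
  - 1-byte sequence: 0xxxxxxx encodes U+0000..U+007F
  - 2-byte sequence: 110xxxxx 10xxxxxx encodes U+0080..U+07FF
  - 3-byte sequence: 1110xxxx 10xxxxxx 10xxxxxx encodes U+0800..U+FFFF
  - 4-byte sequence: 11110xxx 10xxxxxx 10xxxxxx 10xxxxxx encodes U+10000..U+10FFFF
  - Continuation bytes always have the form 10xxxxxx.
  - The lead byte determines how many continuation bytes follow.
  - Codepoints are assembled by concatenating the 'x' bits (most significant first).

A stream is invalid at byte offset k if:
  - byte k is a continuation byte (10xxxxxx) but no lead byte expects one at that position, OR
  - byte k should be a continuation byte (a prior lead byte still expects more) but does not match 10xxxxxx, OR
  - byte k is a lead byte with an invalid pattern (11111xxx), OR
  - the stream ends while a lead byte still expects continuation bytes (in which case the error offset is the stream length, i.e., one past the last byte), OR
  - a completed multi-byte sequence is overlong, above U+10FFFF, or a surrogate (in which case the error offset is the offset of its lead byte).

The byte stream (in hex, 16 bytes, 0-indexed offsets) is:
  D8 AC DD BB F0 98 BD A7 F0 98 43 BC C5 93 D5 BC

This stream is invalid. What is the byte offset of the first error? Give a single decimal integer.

Byte[0]=D8: 2-byte lead, need 1 cont bytes. acc=0x18
Byte[1]=AC: continuation. acc=(acc<<6)|0x2C=0x62C
Completed: cp=U+062C (starts at byte 0)
Byte[2]=DD: 2-byte lead, need 1 cont bytes. acc=0x1D
Byte[3]=BB: continuation. acc=(acc<<6)|0x3B=0x77B
Completed: cp=U+077B (starts at byte 2)
Byte[4]=F0: 4-byte lead, need 3 cont bytes. acc=0x0
Byte[5]=98: continuation. acc=(acc<<6)|0x18=0x18
Byte[6]=BD: continuation. acc=(acc<<6)|0x3D=0x63D
Byte[7]=A7: continuation. acc=(acc<<6)|0x27=0x18F67
Completed: cp=U+18F67 (starts at byte 4)
Byte[8]=F0: 4-byte lead, need 3 cont bytes. acc=0x0
Byte[9]=98: continuation. acc=(acc<<6)|0x18=0x18
Byte[10]=43: expected 10xxxxxx continuation. INVALID

Answer: 10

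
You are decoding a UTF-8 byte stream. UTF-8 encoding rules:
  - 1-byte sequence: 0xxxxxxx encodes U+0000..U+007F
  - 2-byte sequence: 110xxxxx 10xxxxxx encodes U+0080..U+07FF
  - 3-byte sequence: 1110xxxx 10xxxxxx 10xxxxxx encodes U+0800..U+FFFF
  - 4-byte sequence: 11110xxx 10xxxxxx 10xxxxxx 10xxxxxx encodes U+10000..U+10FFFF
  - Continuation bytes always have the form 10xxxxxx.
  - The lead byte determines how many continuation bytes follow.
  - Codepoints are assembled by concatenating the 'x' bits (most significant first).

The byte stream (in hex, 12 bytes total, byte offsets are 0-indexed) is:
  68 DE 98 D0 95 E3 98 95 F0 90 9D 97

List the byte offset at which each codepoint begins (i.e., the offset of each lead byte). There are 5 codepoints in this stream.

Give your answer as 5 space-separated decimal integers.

Byte[0]=68: 1-byte ASCII. cp=U+0068
Byte[1]=DE: 2-byte lead, need 1 cont bytes. acc=0x1E
Byte[2]=98: continuation. acc=(acc<<6)|0x18=0x798
Completed: cp=U+0798 (starts at byte 1)
Byte[3]=D0: 2-byte lead, need 1 cont bytes. acc=0x10
Byte[4]=95: continuation. acc=(acc<<6)|0x15=0x415
Completed: cp=U+0415 (starts at byte 3)
Byte[5]=E3: 3-byte lead, need 2 cont bytes. acc=0x3
Byte[6]=98: continuation. acc=(acc<<6)|0x18=0xD8
Byte[7]=95: continuation. acc=(acc<<6)|0x15=0x3615
Completed: cp=U+3615 (starts at byte 5)
Byte[8]=F0: 4-byte lead, need 3 cont bytes. acc=0x0
Byte[9]=90: continuation. acc=(acc<<6)|0x10=0x10
Byte[10]=9D: continuation. acc=(acc<<6)|0x1D=0x41D
Byte[11]=97: continuation. acc=(acc<<6)|0x17=0x10757
Completed: cp=U+10757 (starts at byte 8)

Answer: 0 1 3 5 8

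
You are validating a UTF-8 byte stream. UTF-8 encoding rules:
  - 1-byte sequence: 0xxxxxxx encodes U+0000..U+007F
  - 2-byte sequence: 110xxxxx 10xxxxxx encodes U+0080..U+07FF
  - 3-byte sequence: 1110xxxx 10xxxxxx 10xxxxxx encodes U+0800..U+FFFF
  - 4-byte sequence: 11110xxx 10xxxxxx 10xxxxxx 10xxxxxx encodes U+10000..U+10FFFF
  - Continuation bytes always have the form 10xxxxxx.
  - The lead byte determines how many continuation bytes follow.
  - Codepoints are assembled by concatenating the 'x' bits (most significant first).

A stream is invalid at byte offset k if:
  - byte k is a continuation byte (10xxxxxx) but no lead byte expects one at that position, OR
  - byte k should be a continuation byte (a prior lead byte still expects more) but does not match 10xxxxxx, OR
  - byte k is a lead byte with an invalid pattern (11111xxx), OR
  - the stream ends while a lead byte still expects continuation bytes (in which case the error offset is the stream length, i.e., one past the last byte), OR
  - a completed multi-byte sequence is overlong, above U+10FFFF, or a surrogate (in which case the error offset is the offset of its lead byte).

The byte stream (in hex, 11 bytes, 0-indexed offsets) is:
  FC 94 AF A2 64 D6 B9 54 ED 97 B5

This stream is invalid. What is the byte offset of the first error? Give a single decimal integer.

Answer: 0

Derivation:
Byte[0]=FC: INVALID lead byte (not 0xxx/110x/1110/11110)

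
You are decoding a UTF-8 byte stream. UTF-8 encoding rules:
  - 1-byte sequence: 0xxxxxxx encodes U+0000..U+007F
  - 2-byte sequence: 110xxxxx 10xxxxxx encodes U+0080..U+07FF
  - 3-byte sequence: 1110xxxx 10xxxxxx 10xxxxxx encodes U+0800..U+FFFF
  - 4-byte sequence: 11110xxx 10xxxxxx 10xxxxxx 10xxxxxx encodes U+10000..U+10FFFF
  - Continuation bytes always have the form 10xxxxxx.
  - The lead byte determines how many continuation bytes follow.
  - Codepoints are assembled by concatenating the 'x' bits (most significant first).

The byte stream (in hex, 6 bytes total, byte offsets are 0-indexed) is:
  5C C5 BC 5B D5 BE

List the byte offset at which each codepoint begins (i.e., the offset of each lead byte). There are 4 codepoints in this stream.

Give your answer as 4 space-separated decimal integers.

Byte[0]=5C: 1-byte ASCII. cp=U+005C
Byte[1]=C5: 2-byte lead, need 1 cont bytes. acc=0x5
Byte[2]=BC: continuation. acc=(acc<<6)|0x3C=0x17C
Completed: cp=U+017C (starts at byte 1)
Byte[3]=5B: 1-byte ASCII. cp=U+005B
Byte[4]=D5: 2-byte lead, need 1 cont bytes. acc=0x15
Byte[5]=BE: continuation. acc=(acc<<6)|0x3E=0x57E
Completed: cp=U+057E (starts at byte 4)

Answer: 0 1 3 4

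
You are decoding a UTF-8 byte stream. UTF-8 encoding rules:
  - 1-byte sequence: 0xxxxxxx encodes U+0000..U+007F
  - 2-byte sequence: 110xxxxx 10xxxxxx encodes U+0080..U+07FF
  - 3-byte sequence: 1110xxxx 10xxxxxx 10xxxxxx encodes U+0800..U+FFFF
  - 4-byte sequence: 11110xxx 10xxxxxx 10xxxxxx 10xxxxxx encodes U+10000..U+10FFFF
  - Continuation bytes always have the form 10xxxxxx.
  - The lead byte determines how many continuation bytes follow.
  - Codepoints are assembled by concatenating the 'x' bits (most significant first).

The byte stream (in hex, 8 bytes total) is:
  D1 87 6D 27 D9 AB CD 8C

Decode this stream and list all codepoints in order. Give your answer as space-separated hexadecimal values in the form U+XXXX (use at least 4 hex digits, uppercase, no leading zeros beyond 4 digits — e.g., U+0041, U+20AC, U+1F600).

Byte[0]=D1: 2-byte lead, need 1 cont bytes. acc=0x11
Byte[1]=87: continuation. acc=(acc<<6)|0x07=0x447
Completed: cp=U+0447 (starts at byte 0)
Byte[2]=6D: 1-byte ASCII. cp=U+006D
Byte[3]=27: 1-byte ASCII. cp=U+0027
Byte[4]=D9: 2-byte lead, need 1 cont bytes. acc=0x19
Byte[5]=AB: continuation. acc=(acc<<6)|0x2B=0x66B
Completed: cp=U+066B (starts at byte 4)
Byte[6]=CD: 2-byte lead, need 1 cont bytes. acc=0xD
Byte[7]=8C: continuation. acc=(acc<<6)|0x0C=0x34C
Completed: cp=U+034C (starts at byte 6)

Answer: U+0447 U+006D U+0027 U+066B U+034C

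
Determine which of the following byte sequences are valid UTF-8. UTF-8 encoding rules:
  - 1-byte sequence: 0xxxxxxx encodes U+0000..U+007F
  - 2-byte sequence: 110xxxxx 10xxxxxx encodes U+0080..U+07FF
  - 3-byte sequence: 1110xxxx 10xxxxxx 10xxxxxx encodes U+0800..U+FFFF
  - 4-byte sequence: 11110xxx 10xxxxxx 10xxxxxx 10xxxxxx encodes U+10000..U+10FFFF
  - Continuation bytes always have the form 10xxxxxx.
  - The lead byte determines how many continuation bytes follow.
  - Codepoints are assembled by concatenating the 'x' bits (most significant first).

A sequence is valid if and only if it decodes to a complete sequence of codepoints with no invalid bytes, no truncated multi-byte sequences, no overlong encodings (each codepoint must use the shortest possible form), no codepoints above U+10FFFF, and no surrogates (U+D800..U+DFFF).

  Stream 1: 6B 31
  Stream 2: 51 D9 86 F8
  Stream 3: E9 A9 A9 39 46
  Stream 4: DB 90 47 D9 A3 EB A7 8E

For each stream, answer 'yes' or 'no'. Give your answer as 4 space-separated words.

Answer: yes no yes yes

Derivation:
Stream 1: decodes cleanly. VALID
Stream 2: error at byte offset 3. INVALID
Stream 3: decodes cleanly. VALID
Stream 4: decodes cleanly. VALID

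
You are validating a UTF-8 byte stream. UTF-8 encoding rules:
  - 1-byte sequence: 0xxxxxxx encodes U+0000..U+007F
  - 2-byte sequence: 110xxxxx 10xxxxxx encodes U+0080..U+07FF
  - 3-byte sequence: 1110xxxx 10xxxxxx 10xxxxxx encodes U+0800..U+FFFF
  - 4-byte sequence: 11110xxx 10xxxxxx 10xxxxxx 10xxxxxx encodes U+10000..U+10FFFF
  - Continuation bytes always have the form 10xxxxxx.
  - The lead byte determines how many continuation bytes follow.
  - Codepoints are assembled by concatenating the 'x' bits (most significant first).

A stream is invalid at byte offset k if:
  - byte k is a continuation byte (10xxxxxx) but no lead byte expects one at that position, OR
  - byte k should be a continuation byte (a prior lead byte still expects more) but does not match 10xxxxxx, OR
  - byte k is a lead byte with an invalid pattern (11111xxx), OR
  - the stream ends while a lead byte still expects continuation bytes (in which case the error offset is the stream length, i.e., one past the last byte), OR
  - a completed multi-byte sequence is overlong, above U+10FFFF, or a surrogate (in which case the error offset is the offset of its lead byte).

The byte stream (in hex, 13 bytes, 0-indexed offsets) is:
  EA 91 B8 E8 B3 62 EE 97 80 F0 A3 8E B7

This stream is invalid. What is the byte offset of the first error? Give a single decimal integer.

Byte[0]=EA: 3-byte lead, need 2 cont bytes. acc=0xA
Byte[1]=91: continuation. acc=(acc<<6)|0x11=0x291
Byte[2]=B8: continuation. acc=(acc<<6)|0x38=0xA478
Completed: cp=U+A478 (starts at byte 0)
Byte[3]=E8: 3-byte lead, need 2 cont bytes. acc=0x8
Byte[4]=B3: continuation. acc=(acc<<6)|0x33=0x233
Byte[5]=62: expected 10xxxxxx continuation. INVALID

Answer: 5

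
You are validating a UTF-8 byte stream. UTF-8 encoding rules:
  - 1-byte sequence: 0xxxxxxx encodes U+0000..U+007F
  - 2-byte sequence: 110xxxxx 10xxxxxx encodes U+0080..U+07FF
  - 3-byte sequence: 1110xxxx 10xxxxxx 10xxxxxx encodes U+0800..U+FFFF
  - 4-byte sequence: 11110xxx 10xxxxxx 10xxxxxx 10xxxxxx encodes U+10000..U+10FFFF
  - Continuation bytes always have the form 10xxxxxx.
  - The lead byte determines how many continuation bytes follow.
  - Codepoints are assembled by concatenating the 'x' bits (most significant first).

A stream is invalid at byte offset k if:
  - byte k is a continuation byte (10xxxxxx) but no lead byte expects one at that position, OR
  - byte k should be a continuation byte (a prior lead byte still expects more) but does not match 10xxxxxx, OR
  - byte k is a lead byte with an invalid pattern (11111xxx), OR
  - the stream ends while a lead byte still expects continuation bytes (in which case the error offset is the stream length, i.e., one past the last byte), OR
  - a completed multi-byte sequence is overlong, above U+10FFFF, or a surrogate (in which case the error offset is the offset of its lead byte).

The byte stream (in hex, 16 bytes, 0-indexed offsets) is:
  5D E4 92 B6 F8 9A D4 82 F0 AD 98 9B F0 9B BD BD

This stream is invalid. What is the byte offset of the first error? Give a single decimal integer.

Answer: 4

Derivation:
Byte[0]=5D: 1-byte ASCII. cp=U+005D
Byte[1]=E4: 3-byte lead, need 2 cont bytes. acc=0x4
Byte[2]=92: continuation. acc=(acc<<6)|0x12=0x112
Byte[3]=B6: continuation. acc=(acc<<6)|0x36=0x44B6
Completed: cp=U+44B6 (starts at byte 1)
Byte[4]=F8: INVALID lead byte (not 0xxx/110x/1110/11110)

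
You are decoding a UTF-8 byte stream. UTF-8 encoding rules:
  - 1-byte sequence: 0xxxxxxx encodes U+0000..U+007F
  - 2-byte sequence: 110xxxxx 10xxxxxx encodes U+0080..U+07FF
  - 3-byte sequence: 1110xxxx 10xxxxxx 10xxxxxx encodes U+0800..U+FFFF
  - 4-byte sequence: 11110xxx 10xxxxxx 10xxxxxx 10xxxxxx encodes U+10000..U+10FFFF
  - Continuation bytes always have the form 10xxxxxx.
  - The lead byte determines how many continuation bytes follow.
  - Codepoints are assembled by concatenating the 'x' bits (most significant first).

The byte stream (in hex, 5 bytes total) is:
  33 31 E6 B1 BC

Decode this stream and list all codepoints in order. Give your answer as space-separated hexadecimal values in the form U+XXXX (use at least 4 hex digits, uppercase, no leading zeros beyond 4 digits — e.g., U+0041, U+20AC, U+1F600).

Byte[0]=33: 1-byte ASCII. cp=U+0033
Byte[1]=31: 1-byte ASCII. cp=U+0031
Byte[2]=E6: 3-byte lead, need 2 cont bytes. acc=0x6
Byte[3]=B1: continuation. acc=(acc<<6)|0x31=0x1B1
Byte[4]=BC: continuation. acc=(acc<<6)|0x3C=0x6C7C
Completed: cp=U+6C7C (starts at byte 2)

Answer: U+0033 U+0031 U+6C7C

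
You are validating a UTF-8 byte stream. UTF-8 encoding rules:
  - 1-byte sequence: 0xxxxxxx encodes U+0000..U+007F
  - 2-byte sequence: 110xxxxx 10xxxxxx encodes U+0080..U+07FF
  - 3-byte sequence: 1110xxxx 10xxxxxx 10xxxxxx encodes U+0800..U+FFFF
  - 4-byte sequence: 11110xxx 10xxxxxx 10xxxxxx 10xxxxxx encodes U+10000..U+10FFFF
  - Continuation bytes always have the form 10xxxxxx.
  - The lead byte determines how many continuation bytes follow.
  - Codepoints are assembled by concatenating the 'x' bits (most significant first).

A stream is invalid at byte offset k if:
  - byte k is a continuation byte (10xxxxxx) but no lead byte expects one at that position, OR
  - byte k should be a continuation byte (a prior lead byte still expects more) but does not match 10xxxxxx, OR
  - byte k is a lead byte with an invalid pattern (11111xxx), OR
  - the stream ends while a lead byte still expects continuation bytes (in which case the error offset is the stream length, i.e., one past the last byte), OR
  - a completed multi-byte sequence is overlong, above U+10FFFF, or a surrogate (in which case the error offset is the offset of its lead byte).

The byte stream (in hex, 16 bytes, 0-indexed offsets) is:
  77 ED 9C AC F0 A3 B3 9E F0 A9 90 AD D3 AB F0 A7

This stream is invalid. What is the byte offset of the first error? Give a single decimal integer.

Byte[0]=77: 1-byte ASCII. cp=U+0077
Byte[1]=ED: 3-byte lead, need 2 cont bytes. acc=0xD
Byte[2]=9C: continuation. acc=(acc<<6)|0x1C=0x35C
Byte[3]=AC: continuation. acc=(acc<<6)|0x2C=0xD72C
Completed: cp=U+D72C (starts at byte 1)
Byte[4]=F0: 4-byte lead, need 3 cont bytes. acc=0x0
Byte[5]=A3: continuation. acc=(acc<<6)|0x23=0x23
Byte[6]=B3: continuation. acc=(acc<<6)|0x33=0x8F3
Byte[7]=9E: continuation. acc=(acc<<6)|0x1E=0x23CDE
Completed: cp=U+23CDE (starts at byte 4)
Byte[8]=F0: 4-byte lead, need 3 cont bytes. acc=0x0
Byte[9]=A9: continuation. acc=(acc<<6)|0x29=0x29
Byte[10]=90: continuation. acc=(acc<<6)|0x10=0xA50
Byte[11]=AD: continuation. acc=(acc<<6)|0x2D=0x2942D
Completed: cp=U+2942D (starts at byte 8)
Byte[12]=D3: 2-byte lead, need 1 cont bytes. acc=0x13
Byte[13]=AB: continuation. acc=(acc<<6)|0x2B=0x4EB
Completed: cp=U+04EB (starts at byte 12)
Byte[14]=F0: 4-byte lead, need 3 cont bytes. acc=0x0
Byte[15]=A7: continuation. acc=(acc<<6)|0x27=0x27
Byte[16]: stream ended, expected continuation. INVALID

Answer: 16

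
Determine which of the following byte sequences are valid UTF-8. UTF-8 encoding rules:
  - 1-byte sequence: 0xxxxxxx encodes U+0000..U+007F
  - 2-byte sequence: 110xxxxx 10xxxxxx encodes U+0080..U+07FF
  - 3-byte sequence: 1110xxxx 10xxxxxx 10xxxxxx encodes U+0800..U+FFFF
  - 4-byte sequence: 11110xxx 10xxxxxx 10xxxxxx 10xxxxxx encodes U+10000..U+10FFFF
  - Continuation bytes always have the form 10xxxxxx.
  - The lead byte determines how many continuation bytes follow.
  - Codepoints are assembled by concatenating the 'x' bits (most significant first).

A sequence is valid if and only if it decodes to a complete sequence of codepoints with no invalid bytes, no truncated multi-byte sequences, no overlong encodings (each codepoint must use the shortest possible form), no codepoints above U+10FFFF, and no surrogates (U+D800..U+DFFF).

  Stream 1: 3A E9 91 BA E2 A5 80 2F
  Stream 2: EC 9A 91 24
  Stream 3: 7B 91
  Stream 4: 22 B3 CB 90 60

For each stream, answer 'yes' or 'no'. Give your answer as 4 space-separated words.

Answer: yes yes no no

Derivation:
Stream 1: decodes cleanly. VALID
Stream 2: decodes cleanly. VALID
Stream 3: error at byte offset 1. INVALID
Stream 4: error at byte offset 1. INVALID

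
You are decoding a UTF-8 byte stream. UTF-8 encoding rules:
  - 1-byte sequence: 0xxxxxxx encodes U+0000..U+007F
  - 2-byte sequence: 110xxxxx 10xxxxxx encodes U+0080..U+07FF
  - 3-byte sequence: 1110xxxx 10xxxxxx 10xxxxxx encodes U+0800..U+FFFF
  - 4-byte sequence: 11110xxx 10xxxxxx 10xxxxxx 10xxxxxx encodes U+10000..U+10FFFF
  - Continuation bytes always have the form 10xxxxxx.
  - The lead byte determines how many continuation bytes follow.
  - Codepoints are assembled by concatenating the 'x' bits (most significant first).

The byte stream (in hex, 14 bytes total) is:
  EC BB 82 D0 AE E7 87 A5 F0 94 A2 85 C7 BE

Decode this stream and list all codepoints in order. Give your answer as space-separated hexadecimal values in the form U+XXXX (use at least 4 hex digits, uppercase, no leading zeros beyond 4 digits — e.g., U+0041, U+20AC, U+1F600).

Byte[0]=EC: 3-byte lead, need 2 cont bytes. acc=0xC
Byte[1]=BB: continuation. acc=(acc<<6)|0x3B=0x33B
Byte[2]=82: continuation. acc=(acc<<6)|0x02=0xCEC2
Completed: cp=U+CEC2 (starts at byte 0)
Byte[3]=D0: 2-byte lead, need 1 cont bytes. acc=0x10
Byte[4]=AE: continuation. acc=(acc<<6)|0x2E=0x42E
Completed: cp=U+042E (starts at byte 3)
Byte[5]=E7: 3-byte lead, need 2 cont bytes. acc=0x7
Byte[6]=87: continuation. acc=(acc<<6)|0x07=0x1C7
Byte[7]=A5: continuation. acc=(acc<<6)|0x25=0x71E5
Completed: cp=U+71E5 (starts at byte 5)
Byte[8]=F0: 4-byte lead, need 3 cont bytes. acc=0x0
Byte[9]=94: continuation. acc=(acc<<6)|0x14=0x14
Byte[10]=A2: continuation. acc=(acc<<6)|0x22=0x522
Byte[11]=85: continuation. acc=(acc<<6)|0x05=0x14885
Completed: cp=U+14885 (starts at byte 8)
Byte[12]=C7: 2-byte lead, need 1 cont bytes. acc=0x7
Byte[13]=BE: continuation. acc=(acc<<6)|0x3E=0x1FE
Completed: cp=U+01FE (starts at byte 12)

Answer: U+CEC2 U+042E U+71E5 U+14885 U+01FE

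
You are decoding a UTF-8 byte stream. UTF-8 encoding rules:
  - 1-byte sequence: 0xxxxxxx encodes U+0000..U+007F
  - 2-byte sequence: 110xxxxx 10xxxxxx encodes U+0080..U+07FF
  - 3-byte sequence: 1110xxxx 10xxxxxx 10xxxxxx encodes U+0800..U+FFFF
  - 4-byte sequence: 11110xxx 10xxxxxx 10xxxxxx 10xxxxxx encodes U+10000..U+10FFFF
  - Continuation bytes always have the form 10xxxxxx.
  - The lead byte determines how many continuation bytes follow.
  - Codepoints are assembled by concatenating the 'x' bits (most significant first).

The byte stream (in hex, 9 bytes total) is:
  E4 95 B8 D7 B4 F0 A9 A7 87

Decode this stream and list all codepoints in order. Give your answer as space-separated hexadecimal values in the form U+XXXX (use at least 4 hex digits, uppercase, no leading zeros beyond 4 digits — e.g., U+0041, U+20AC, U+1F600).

Answer: U+4578 U+05F4 U+299C7

Derivation:
Byte[0]=E4: 3-byte lead, need 2 cont bytes. acc=0x4
Byte[1]=95: continuation. acc=(acc<<6)|0x15=0x115
Byte[2]=B8: continuation. acc=(acc<<6)|0x38=0x4578
Completed: cp=U+4578 (starts at byte 0)
Byte[3]=D7: 2-byte lead, need 1 cont bytes. acc=0x17
Byte[4]=B4: continuation. acc=(acc<<6)|0x34=0x5F4
Completed: cp=U+05F4 (starts at byte 3)
Byte[5]=F0: 4-byte lead, need 3 cont bytes. acc=0x0
Byte[6]=A9: continuation. acc=(acc<<6)|0x29=0x29
Byte[7]=A7: continuation. acc=(acc<<6)|0x27=0xA67
Byte[8]=87: continuation. acc=(acc<<6)|0x07=0x299C7
Completed: cp=U+299C7 (starts at byte 5)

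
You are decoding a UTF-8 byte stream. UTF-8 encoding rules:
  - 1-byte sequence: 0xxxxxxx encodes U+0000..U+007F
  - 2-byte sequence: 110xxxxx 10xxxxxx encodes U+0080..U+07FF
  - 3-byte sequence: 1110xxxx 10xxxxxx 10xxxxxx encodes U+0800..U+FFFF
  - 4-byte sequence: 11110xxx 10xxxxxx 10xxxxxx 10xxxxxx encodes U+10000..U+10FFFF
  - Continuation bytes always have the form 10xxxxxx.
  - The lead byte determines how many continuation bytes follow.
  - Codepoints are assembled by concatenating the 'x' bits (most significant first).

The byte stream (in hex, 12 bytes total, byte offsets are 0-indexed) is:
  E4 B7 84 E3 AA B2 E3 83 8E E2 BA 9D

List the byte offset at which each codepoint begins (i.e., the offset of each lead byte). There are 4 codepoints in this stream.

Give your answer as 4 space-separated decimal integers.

Answer: 0 3 6 9

Derivation:
Byte[0]=E4: 3-byte lead, need 2 cont bytes. acc=0x4
Byte[1]=B7: continuation. acc=(acc<<6)|0x37=0x137
Byte[2]=84: continuation. acc=(acc<<6)|0x04=0x4DC4
Completed: cp=U+4DC4 (starts at byte 0)
Byte[3]=E3: 3-byte lead, need 2 cont bytes. acc=0x3
Byte[4]=AA: continuation. acc=(acc<<6)|0x2A=0xEA
Byte[5]=B2: continuation. acc=(acc<<6)|0x32=0x3AB2
Completed: cp=U+3AB2 (starts at byte 3)
Byte[6]=E3: 3-byte lead, need 2 cont bytes. acc=0x3
Byte[7]=83: continuation. acc=(acc<<6)|0x03=0xC3
Byte[8]=8E: continuation. acc=(acc<<6)|0x0E=0x30CE
Completed: cp=U+30CE (starts at byte 6)
Byte[9]=E2: 3-byte lead, need 2 cont bytes. acc=0x2
Byte[10]=BA: continuation. acc=(acc<<6)|0x3A=0xBA
Byte[11]=9D: continuation. acc=(acc<<6)|0x1D=0x2E9D
Completed: cp=U+2E9D (starts at byte 9)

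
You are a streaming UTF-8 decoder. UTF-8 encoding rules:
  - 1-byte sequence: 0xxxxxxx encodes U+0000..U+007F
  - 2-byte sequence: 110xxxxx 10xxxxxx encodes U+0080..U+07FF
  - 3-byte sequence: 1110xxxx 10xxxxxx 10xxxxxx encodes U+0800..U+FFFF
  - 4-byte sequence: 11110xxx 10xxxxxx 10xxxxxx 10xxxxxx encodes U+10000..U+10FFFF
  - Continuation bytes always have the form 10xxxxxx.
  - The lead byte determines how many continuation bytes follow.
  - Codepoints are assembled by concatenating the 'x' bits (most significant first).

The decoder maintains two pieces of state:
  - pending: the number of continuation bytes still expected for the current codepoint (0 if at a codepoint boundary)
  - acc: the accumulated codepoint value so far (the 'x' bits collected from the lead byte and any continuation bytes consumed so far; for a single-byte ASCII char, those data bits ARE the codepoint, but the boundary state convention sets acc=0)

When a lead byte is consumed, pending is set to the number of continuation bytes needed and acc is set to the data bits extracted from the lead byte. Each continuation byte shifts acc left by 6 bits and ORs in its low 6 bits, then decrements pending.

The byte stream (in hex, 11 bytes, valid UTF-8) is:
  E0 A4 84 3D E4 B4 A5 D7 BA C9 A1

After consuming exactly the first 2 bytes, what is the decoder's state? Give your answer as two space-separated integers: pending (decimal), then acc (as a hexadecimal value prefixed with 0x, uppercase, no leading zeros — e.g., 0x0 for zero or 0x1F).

Byte[0]=E0: 3-byte lead. pending=2, acc=0x0
Byte[1]=A4: continuation. acc=(acc<<6)|0x24=0x24, pending=1

Answer: 1 0x24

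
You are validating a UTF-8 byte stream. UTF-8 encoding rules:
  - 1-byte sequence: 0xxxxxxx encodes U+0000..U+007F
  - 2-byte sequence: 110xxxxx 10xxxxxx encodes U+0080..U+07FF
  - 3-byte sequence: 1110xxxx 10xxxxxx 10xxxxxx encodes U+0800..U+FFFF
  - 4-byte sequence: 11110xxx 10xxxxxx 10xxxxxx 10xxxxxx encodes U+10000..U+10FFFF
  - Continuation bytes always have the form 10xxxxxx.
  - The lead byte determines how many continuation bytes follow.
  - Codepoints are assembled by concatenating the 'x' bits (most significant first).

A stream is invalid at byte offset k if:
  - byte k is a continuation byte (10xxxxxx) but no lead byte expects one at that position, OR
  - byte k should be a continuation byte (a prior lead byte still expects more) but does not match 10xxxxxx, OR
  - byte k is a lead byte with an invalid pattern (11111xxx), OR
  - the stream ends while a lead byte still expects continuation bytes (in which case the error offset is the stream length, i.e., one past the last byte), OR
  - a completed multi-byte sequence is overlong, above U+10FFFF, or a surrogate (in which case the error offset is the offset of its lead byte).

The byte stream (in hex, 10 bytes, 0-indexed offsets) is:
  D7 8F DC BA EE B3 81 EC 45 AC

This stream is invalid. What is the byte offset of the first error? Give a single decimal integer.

Answer: 8

Derivation:
Byte[0]=D7: 2-byte lead, need 1 cont bytes. acc=0x17
Byte[1]=8F: continuation. acc=(acc<<6)|0x0F=0x5CF
Completed: cp=U+05CF (starts at byte 0)
Byte[2]=DC: 2-byte lead, need 1 cont bytes. acc=0x1C
Byte[3]=BA: continuation. acc=(acc<<6)|0x3A=0x73A
Completed: cp=U+073A (starts at byte 2)
Byte[4]=EE: 3-byte lead, need 2 cont bytes. acc=0xE
Byte[5]=B3: continuation. acc=(acc<<6)|0x33=0x3B3
Byte[6]=81: continuation. acc=(acc<<6)|0x01=0xECC1
Completed: cp=U+ECC1 (starts at byte 4)
Byte[7]=EC: 3-byte lead, need 2 cont bytes. acc=0xC
Byte[8]=45: expected 10xxxxxx continuation. INVALID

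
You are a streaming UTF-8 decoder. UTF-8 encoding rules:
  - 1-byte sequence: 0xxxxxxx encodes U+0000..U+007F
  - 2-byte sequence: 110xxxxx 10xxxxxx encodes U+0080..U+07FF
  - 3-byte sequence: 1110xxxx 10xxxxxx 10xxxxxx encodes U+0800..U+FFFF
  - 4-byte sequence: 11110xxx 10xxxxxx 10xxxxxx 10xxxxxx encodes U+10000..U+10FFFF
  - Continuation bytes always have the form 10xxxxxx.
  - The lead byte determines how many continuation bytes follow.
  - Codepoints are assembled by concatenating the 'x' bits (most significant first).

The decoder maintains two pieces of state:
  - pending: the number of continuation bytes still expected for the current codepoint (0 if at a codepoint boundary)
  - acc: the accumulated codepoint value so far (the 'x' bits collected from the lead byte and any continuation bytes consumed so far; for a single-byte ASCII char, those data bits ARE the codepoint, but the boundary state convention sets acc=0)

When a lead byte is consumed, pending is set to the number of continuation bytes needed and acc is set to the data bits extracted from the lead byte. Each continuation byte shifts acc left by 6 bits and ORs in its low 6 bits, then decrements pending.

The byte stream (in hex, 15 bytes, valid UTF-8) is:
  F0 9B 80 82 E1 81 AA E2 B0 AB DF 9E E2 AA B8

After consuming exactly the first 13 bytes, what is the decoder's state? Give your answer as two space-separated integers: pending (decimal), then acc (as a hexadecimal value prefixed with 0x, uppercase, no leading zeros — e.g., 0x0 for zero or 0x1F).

Byte[0]=F0: 4-byte lead. pending=3, acc=0x0
Byte[1]=9B: continuation. acc=(acc<<6)|0x1B=0x1B, pending=2
Byte[2]=80: continuation. acc=(acc<<6)|0x00=0x6C0, pending=1
Byte[3]=82: continuation. acc=(acc<<6)|0x02=0x1B002, pending=0
Byte[4]=E1: 3-byte lead. pending=2, acc=0x1
Byte[5]=81: continuation. acc=(acc<<6)|0x01=0x41, pending=1
Byte[6]=AA: continuation. acc=(acc<<6)|0x2A=0x106A, pending=0
Byte[7]=E2: 3-byte lead. pending=2, acc=0x2
Byte[8]=B0: continuation. acc=(acc<<6)|0x30=0xB0, pending=1
Byte[9]=AB: continuation. acc=(acc<<6)|0x2B=0x2C2B, pending=0
Byte[10]=DF: 2-byte lead. pending=1, acc=0x1F
Byte[11]=9E: continuation. acc=(acc<<6)|0x1E=0x7DE, pending=0
Byte[12]=E2: 3-byte lead. pending=2, acc=0x2

Answer: 2 0x2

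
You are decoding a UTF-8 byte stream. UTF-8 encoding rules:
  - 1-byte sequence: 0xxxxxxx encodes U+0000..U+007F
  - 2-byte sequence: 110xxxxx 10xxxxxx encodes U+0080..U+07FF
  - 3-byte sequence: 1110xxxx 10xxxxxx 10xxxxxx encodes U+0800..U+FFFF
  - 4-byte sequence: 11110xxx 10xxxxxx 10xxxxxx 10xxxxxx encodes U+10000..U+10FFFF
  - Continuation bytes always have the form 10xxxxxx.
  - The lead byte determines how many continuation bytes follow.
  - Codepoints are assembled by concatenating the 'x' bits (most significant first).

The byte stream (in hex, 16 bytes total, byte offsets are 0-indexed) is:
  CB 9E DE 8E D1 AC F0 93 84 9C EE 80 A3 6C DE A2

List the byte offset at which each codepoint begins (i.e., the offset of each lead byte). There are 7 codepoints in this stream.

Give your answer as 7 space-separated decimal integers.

Answer: 0 2 4 6 10 13 14

Derivation:
Byte[0]=CB: 2-byte lead, need 1 cont bytes. acc=0xB
Byte[1]=9E: continuation. acc=(acc<<6)|0x1E=0x2DE
Completed: cp=U+02DE (starts at byte 0)
Byte[2]=DE: 2-byte lead, need 1 cont bytes. acc=0x1E
Byte[3]=8E: continuation. acc=(acc<<6)|0x0E=0x78E
Completed: cp=U+078E (starts at byte 2)
Byte[4]=D1: 2-byte lead, need 1 cont bytes. acc=0x11
Byte[5]=AC: continuation. acc=(acc<<6)|0x2C=0x46C
Completed: cp=U+046C (starts at byte 4)
Byte[6]=F0: 4-byte lead, need 3 cont bytes. acc=0x0
Byte[7]=93: continuation. acc=(acc<<6)|0x13=0x13
Byte[8]=84: continuation. acc=(acc<<6)|0x04=0x4C4
Byte[9]=9C: continuation. acc=(acc<<6)|0x1C=0x1311C
Completed: cp=U+1311C (starts at byte 6)
Byte[10]=EE: 3-byte lead, need 2 cont bytes. acc=0xE
Byte[11]=80: continuation. acc=(acc<<6)|0x00=0x380
Byte[12]=A3: continuation. acc=(acc<<6)|0x23=0xE023
Completed: cp=U+E023 (starts at byte 10)
Byte[13]=6C: 1-byte ASCII. cp=U+006C
Byte[14]=DE: 2-byte lead, need 1 cont bytes. acc=0x1E
Byte[15]=A2: continuation. acc=(acc<<6)|0x22=0x7A2
Completed: cp=U+07A2 (starts at byte 14)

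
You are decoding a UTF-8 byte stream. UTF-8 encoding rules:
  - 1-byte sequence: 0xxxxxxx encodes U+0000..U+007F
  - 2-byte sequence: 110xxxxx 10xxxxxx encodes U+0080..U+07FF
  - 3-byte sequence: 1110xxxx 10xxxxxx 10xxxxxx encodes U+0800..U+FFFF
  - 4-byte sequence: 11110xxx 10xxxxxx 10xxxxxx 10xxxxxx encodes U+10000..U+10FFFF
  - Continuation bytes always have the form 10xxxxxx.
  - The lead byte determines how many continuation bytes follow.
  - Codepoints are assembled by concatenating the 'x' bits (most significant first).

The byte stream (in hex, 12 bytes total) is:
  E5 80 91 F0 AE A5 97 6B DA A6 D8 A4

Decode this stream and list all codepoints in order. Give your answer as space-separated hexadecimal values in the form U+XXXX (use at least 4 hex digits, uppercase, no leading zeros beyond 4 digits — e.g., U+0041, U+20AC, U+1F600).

Byte[0]=E5: 3-byte lead, need 2 cont bytes. acc=0x5
Byte[1]=80: continuation. acc=(acc<<6)|0x00=0x140
Byte[2]=91: continuation. acc=(acc<<6)|0x11=0x5011
Completed: cp=U+5011 (starts at byte 0)
Byte[3]=F0: 4-byte lead, need 3 cont bytes. acc=0x0
Byte[4]=AE: continuation. acc=(acc<<6)|0x2E=0x2E
Byte[5]=A5: continuation. acc=(acc<<6)|0x25=0xBA5
Byte[6]=97: continuation. acc=(acc<<6)|0x17=0x2E957
Completed: cp=U+2E957 (starts at byte 3)
Byte[7]=6B: 1-byte ASCII. cp=U+006B
Byte[8]=DA: 2-byte lead, need 1 cont bytes. acc=0x1A
Byte[9]=A6: continuation. acc=(acc<<6)|0x26=0x6A6
Completed: cp=U+06A6 (starts at byte 8)
Byte[10]=D8: 2-byte lead, need 1 cont bytes. acc=0x18
Byte[11]=A4: continuation. acc=(acc<<6)|0x24=0x624
Completed: cp=U+0624 (starts at byte 10)

Answer: U+5011 U+2E957 U+006B U+06A6 U+0624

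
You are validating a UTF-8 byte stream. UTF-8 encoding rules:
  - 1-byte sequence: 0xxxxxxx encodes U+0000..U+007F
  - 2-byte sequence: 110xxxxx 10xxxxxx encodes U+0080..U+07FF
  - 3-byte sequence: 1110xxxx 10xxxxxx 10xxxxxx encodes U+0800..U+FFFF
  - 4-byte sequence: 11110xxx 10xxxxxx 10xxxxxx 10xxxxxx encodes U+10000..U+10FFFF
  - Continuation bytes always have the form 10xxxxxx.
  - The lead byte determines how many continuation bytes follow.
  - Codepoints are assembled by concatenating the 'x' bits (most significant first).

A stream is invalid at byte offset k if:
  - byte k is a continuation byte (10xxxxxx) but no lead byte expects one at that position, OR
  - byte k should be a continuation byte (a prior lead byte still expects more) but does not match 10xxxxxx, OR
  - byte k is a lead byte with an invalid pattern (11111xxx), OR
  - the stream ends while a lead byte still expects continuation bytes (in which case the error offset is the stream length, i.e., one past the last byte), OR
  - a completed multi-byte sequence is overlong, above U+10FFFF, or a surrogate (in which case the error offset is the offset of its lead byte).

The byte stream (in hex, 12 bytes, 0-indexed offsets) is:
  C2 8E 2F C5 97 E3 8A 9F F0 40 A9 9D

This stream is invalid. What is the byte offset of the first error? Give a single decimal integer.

Byte[0]=C2: 2-byte lead, need 1 cont bytes. acc=0x2
Byte[1]=8E: continuation. acc=(acc<<6)|0x0E=0x8E
Completed: cp=U+008E (starts at byte 0)
Byte[2]=2F: 1-byte ASCII. cp=U+002F
Byte[3]=C5: 2-byte lead, need 1 cont bytes. acc=0x5
Byte[4]=97: continuation. acc=(acc<<6)|0x17=0x157
Completed: cp=U+0157 (starts at byte 3)
Byte[5]=E3: 3-byte lead, need 2 cont bytes. acc=0x3
Byte[6]=8A: continuation. acc=(acc<<6)|0x0A=0xCA
Byte[7]=9F: continuation. acc=(acc<<6)|0x1F=0x329F
Completed: cp=U+329F (starts at byte 5)
Byte[8]=F0: 4-byte lead, need 3 cont bytes. acc=0x0
Byte[9]=40: expected 10xxxxxx continuation. INVALID

Answer: 9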